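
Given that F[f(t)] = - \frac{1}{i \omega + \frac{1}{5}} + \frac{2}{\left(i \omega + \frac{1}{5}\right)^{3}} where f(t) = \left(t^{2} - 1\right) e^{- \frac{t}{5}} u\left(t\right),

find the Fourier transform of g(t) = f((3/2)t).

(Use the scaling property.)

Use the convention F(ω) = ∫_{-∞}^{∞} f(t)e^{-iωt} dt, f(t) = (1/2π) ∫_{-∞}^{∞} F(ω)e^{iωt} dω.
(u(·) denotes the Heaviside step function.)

F[g](ω) = \frac{10 \left(4500 i \omega - \left(10 i \omega + 3\right)^{3} + 1350\right)}{\left(10 i \omega + 3\right)^{4}}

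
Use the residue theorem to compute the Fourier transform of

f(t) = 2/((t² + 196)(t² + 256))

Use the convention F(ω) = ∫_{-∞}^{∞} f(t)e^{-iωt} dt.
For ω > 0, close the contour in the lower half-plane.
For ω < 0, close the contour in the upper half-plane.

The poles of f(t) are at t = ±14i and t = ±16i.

Let g(z) = f(z)e^{-iωz}; for large |z| the factor e^{-iωz} decays in the lower half-plane when ω > 0 and in the upper half-plane when ω < 0.

Case ω > 0 (lower half-plane, clockwise contour ⇒ F(ω) = -2πi·ΣRes):
  Res_{z = - 14 i} g(z) = \frac{i e^{- 14 \omega}}{840}
  Res_{z = - 16 i} g(z) = - \frac{i e^{- 16 \omega}}{960}
  F(ω) = -2πi·ΣRes = \frac{\pi \left(8 e^{2 \omega} - 7\right) e^{- 16 \omega}}{3360}

Case ω < 0 (upper half-plane, counterclockwise contour ⇒ F(ω) = +2πi·ΣRes):
  Res_{z = 14 i} g(z) = - \frac{i e^{14 \omega}}{840}
  Res_{z = 16 i} g(z) = \frac{i e^{16 \omega}}{960}
  F(ω) = 2πi·ΣRes = \frac{\pi \left(8 - 7 e^{2 \omega}\right) e^{14 \omega}}{3360}

Both cases combine into a single formula in |ω|:

F(ω) = \frac{\pi \left(8 e^{2 \left|{\omega}\right|} - 7\right) e^{- 16 \left|{\omega}\right|}}{3360}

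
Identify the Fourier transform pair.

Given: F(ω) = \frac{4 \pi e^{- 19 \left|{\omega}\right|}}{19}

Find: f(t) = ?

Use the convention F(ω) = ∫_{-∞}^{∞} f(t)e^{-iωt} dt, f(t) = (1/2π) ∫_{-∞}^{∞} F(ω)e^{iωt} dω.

f(t) = \frac{4}{t^{2} + 361}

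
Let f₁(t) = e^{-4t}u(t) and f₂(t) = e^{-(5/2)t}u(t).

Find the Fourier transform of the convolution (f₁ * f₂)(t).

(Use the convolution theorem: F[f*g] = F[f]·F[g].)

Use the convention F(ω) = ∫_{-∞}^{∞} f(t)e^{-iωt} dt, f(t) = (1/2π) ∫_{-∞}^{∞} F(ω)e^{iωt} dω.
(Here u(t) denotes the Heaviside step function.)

F[f₁*f₂](ω) = \frac{2}{\left(i \omega + 4\right) \left(2 i \omega + 5\right)}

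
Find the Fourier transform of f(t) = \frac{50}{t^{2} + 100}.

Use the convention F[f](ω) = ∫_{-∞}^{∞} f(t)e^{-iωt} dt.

F(ω) = 5 \pi e^{- 10 \left|{\omega}\right|}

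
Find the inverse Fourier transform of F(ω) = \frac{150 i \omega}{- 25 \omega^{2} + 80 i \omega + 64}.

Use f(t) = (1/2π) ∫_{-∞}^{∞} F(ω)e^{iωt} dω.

f(t) = 6 \left(1 - \frac{8 t}{5}\right) e^{- \frac{8 t}{5}} u\left(t\right)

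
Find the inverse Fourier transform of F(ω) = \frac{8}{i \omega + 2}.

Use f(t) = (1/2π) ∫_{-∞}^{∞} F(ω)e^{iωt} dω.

f(t) = 8 e^{- 2 t} u\left(t\right)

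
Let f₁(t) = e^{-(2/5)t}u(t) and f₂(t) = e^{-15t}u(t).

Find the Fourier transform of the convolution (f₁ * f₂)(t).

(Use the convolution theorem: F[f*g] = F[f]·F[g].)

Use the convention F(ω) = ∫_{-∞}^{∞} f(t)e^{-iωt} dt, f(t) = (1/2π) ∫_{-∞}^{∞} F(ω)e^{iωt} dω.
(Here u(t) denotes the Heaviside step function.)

F[f₁*f₂](ω) = \frac{5}{\left(i \omega + 15\right) \left(5 i \omega + 2\right)}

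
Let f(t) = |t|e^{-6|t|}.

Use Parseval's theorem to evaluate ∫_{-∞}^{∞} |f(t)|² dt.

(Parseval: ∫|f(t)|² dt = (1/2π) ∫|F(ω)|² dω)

∫|f(t)|² dt = \frac{1}{432}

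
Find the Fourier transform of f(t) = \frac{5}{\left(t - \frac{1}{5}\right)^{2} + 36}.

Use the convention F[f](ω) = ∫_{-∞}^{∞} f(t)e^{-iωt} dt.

F(ω) = \frac{5 \pi e^{- \frac{i \omega}{5} - 6 \left|{\omega}\right|}}{6}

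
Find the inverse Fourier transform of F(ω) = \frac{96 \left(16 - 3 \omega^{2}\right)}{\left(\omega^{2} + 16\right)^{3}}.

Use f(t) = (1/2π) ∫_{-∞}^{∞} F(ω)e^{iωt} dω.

f(t) = 6 t^{2} e^{- 4 \left|{t}\right|}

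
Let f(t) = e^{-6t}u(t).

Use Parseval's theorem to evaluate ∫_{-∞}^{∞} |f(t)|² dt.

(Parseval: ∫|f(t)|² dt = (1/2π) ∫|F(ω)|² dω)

∫|f(t)|² dt = \frac{1}{12}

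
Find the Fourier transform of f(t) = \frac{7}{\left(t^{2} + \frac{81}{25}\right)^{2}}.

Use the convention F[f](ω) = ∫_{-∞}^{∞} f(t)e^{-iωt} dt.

F(ω) = \frac{175 \pi \left(9 \left|{\omega}\right| + 5\right) e^{- \frac{9 \left|{\omega}\right|}{5}}}{1458}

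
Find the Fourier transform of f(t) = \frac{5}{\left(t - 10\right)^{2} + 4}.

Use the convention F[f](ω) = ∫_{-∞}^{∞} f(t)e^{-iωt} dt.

F(ω) = \frac{5 \pi e^{- 10 i \omega - 2 \left|{\omega}\right|}}{2}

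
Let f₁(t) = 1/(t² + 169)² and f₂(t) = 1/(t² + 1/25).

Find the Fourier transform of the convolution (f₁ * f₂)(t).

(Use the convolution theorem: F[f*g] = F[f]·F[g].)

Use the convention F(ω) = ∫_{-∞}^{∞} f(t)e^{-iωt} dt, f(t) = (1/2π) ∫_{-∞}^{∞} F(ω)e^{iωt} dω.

F[f₁*f₂](ω) = \frac{5 \pi^{2} \left(13 \left|{\omega}\right| + 1\right) e^{- \frac{66 \left|{\omega}\right|}{5}}}{4394}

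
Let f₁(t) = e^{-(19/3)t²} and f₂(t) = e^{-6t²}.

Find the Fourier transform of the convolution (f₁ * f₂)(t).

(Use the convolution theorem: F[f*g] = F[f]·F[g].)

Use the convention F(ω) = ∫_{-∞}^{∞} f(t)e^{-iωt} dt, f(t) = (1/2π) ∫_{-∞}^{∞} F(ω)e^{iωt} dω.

F[f₁*f₂](ω) = \frac{\sqrt{38} \pi e^{- \frac{37 \omega^{2}}{456}}}{38}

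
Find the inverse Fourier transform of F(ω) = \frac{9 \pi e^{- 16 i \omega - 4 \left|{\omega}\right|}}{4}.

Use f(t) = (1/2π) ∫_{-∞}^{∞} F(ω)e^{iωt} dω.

f(t) = \frac{9}{\left(t - 16\right)^{2} + 16}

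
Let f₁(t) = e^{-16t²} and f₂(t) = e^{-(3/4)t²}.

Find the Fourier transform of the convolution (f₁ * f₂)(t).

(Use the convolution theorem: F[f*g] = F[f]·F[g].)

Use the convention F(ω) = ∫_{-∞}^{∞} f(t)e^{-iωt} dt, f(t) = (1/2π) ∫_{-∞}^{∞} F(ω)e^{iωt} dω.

F[f₁*f₂](ω) = \frac{\sqrt{3} \pi e^{- \frac{67 \omega^{2}}{192}}}{6}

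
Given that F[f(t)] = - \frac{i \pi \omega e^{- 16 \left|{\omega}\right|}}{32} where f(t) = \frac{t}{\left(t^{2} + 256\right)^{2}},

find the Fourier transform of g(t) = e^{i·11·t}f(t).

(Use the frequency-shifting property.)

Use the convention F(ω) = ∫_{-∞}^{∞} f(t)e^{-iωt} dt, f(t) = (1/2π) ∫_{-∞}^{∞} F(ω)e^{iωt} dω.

F[g](ω) = \frac{i \pi \left(11 - \omega\right) e^{- 16 \left|{\omega - 11}\right|}}{32}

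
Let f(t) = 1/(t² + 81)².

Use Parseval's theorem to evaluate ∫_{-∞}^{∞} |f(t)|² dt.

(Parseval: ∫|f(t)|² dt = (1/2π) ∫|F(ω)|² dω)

∫|f(t)|² dt = \frac{5 \pi}{76527504}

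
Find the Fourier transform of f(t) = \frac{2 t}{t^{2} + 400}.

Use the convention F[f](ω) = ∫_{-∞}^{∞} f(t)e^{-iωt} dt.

F(ω) = - 2 i \pi e^{- 20 \left|{\omega}\right|} \operatorname{sign}{\left(\omega \right)}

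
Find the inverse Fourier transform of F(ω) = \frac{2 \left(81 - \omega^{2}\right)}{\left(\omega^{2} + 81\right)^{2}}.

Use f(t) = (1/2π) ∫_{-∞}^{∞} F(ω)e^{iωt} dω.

f(t) = e^{- 9 \left|{t}\right|} \left|{t}\right|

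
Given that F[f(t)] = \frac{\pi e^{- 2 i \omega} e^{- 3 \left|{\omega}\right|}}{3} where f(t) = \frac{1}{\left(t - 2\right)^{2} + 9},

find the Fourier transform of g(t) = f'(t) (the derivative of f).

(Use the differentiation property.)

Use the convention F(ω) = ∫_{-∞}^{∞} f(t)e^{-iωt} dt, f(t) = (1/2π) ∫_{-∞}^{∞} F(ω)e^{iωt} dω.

F[g](ω) = \frac{i \pi \omega e^{- 2 i \omega - 3 \left|{\omega}\right|}}{3}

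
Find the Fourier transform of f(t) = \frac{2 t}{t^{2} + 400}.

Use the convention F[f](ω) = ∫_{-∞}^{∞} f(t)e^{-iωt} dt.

F(ω) = - 2 i \pi e^{- 20 \left|{\omega}\right|} \operatorname{sign}{\left(\omega \right)}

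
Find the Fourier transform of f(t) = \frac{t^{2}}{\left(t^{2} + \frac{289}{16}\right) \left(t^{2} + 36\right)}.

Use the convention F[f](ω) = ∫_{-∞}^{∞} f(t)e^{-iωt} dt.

F(ω) = \frac{96 \pi e^{- 6 \left|{\omega}\right|}}{287} - \frac{68 \pi e^{- \frac{17 \left|{\omega}\right|}{4}}}{287}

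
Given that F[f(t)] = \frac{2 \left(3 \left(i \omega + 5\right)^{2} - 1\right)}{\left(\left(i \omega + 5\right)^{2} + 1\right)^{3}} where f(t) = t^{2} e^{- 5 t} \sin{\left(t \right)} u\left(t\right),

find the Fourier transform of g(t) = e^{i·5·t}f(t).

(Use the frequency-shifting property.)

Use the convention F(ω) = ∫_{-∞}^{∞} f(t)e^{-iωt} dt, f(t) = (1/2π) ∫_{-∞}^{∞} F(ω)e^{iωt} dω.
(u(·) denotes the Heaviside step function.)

F[g](ω) = \frac{2 \left(3 \left(i \left(\omega - 5\right) + 5\right)^{2} - 1\right)}{\left(\left(i \left(\omega - 5\right) + 5\right)^{2} + 1\right)^{3}}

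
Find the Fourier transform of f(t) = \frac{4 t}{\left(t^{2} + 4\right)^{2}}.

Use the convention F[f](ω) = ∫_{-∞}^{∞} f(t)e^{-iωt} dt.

F(ω) = - i \pi \omega e^{- 2 \left|{\omega}\right|}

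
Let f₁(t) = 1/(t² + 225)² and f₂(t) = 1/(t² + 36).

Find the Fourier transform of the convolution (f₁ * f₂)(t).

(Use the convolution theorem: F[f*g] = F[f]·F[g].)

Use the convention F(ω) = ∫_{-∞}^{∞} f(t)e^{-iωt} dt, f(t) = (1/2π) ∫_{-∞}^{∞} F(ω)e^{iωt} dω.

F[f₁*f₂](ω) = \frac{\pi^{2} \left(15 \left|{\omega}\right| + 1\right) e^{- 21 \left|{\omega}\right|}}{40500}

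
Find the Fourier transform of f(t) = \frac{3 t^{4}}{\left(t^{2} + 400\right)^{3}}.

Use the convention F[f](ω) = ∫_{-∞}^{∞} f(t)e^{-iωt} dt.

F(ω) = \frac{3 \pi \left(400 \omega^{2} - 100 \left|{\omega}\right| + 3\right) e^{- 20 \left|{\omega}\right|}}{160}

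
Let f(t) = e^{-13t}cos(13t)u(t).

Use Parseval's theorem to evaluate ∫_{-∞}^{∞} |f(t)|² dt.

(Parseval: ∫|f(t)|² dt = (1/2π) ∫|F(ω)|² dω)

∫|f(t)|² dt = \frac{3}{104}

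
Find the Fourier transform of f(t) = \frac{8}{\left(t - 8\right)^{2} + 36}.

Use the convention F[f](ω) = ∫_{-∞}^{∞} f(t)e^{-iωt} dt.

F(ω) = \frac{4 \pi e^{- 8 i \omega - 6 \left|{\omega}\right|}}{3}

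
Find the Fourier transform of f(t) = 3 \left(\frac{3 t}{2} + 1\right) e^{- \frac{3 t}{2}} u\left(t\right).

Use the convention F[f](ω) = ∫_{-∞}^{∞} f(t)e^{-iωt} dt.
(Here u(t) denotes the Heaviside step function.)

F(ω) = \frac{12 \left(- i \omega - 3\right)}{4 \omega^{2} - 12 i \omega - 9}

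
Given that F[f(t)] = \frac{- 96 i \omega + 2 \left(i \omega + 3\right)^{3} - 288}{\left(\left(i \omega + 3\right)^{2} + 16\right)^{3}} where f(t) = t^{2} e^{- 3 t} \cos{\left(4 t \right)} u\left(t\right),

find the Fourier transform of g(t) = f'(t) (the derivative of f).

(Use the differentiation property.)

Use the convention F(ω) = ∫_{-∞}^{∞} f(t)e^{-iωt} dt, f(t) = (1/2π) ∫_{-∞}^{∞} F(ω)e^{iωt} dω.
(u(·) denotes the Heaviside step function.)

F[g](ω) = - \frac{2 i \omega \left(48 i \omega - \left(i \omega + 3\right)^{3} + 144\right)}{\left(\left(i \omega + 3\right)^{2} + 16\right)^{3}}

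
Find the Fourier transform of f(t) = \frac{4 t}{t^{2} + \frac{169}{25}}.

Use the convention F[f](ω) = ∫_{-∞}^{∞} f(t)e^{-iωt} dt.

F(ω) = - 4 i \pi e^{- \frac{13 \left|{\omega}\right|}{5}} \operatorname{sign}{\left(\omega \right)}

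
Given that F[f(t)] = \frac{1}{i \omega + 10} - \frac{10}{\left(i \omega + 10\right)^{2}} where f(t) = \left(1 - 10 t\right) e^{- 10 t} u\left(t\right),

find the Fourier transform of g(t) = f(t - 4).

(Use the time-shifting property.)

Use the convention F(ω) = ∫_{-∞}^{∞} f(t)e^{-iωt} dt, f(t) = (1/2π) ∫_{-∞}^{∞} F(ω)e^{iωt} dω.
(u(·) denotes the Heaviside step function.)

F[g](ω) = \frac{i \omega e^{- 4 i \omega}}{- \omega^{2} + 20 i \omega + 100}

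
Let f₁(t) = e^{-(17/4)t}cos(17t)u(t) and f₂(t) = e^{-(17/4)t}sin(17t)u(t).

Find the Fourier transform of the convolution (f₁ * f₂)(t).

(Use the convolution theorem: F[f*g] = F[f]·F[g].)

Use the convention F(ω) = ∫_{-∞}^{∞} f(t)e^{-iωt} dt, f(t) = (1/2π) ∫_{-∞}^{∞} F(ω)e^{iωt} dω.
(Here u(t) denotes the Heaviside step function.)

F[f₁*f₂](ω) = \frac{1088 \left(4 i \omega + 17\right)}{\left(\left(4 i \omega + 17\right)^{2} + 4624\right)^{2}}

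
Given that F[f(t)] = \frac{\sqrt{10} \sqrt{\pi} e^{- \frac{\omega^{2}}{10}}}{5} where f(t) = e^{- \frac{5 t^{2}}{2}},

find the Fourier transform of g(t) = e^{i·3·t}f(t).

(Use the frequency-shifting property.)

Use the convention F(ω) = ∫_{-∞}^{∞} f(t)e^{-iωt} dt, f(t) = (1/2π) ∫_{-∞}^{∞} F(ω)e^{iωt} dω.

F[g](ω) = \frac{\sqrt{10} \sqrt{\pi} e^{- \frac{\left(\omega - 3\right)^{2}}{10}}}{5}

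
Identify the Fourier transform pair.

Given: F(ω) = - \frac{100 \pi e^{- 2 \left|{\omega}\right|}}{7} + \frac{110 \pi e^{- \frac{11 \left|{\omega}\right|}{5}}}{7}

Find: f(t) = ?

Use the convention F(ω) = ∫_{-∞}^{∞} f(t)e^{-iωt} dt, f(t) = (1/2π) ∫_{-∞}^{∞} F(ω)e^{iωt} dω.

f(t) = \frac{6 t^{2}}{\left(t^{2} + 4\right) \left(t^{2} + \frac{121}{25}\right)}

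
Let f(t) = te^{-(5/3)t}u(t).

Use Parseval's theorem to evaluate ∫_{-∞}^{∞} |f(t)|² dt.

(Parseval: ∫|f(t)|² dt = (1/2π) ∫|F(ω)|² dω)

∫|f(t)|² dt = \frac{27}{500}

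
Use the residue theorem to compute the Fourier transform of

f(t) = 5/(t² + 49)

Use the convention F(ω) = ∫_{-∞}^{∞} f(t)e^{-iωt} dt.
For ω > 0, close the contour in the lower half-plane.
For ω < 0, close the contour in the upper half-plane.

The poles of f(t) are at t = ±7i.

Let g(z) = f(z)e^{-iωz}; for large |z| the factor e^{-iωz} decays in the lower half-plane when ω > 0 and in the upper half-plane when ω < 0.

Case ω > 0 (lower half-plane, clockwise contour ⇒ F(ω) = -2πi·ΣRes):
  Res_{z = - 7 i} g(z) = \frac{5 i e^{- 7 \omega}}{14}
  F(ω) = -2πi·ΣRes = \frac{5 \pi e^{- 7 \omega}}{7}

Case ω < 0 (upper half-plane, counterclockwise contour ⇒ F(ω) = +2πi·ΣRes):
  Res_{z = 7 i} g(z) = - \frac{5 i e^{7 \omega}}{14}
  F(ω) = 2πi·ΣRes = \frac{5 \pi e^{7 \omega}}{7}

Both cases combine into a single formula in |ω|:

F(ω) = \frac{5 \pi e^{- 7 \left|{\omega}\right|}}{7}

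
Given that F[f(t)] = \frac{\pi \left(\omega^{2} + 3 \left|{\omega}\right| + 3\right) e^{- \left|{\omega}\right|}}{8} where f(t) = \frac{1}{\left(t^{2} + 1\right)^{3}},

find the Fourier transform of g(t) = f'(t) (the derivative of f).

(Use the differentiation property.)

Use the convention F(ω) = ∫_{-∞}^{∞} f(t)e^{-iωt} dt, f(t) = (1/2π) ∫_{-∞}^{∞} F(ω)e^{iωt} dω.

F[g](ω) = \frac{i \pi \omega \left(\omega^{2} + 3 \left|{\omega}\right| + 3\right) e^{- \left|{\omega}\right|}}{8}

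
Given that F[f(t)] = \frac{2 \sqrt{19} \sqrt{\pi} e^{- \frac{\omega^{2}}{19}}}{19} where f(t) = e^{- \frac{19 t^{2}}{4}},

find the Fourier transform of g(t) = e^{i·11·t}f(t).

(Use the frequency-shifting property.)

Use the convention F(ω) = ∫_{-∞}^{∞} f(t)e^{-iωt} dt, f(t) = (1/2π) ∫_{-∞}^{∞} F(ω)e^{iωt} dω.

F[g](ω) = \frac{2 \sqrt{19} \sqrt{\pi} e^{- \frac{\left(\omega - 11\right)^{2}}{19}}}{19}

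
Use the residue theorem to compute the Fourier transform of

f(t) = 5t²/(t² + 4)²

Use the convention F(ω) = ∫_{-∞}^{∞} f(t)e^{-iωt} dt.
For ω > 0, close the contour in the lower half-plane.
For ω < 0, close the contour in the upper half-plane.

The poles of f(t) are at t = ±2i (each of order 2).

Let g(z) = f(z)e^{-iωz}; for large |z| the factor e^{-iωz} decays in the lower half-plane when ω > 0 and in the upper half-plane when ω < 0.

Case ω > 0 (lower half-plane, clockwise contour ⇒ F(ω) = -2πi·ΣRes):
  Res_{z = - 2 i} g(z) = \frac{5 i \left(1 - 2 \omega\right) e^{- 2 \omega}}{8} (pole of order 2)
  F(ω) = -2πi·ΣRes = \frac{5 \pi \left(1 - 2 \omega\right) e^{- 2 \omega}}{4}

Case ω < 0 (upper half-plane, counterclockwise contour ⇒ F(ω) = +2πi·ΣRes):
  Res_{z = 2 i} g(z) = \frac{5 i \left(- 2 \omega - 1\right) e^{2 \omega}}{8} (pole of order 2)
  F(ω) = 2πi·ΣRes = \frac{5 \pi \left(2 \omega + 1\right) e^{2 \omega}}{4}

Both cases combine into a single formula in |ω|:

F(ω) = \frac{5 \pi \left(1 - 2 \left|{\omega}\right|\right) e^{- 2 \left|{\omega}\right|}}{4}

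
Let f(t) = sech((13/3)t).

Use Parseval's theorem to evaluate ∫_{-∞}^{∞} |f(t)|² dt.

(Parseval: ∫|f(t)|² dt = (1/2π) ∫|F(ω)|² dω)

∫|f(t)|² dt = \frac{6}{13}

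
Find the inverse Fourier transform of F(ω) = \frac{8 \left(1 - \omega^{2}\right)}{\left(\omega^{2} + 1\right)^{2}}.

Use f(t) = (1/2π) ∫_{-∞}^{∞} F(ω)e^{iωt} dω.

f(t) = 4 e^{- \left|{t}\right|} \left|{t}\right|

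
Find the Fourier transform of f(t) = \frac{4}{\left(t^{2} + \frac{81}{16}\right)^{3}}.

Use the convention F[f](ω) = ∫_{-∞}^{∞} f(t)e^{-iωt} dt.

F(ω) = \frac{32 \pi \left(27 \omega^{2} + 36 \left|{\omega}\right| + 16\right) e^{- \frac{9 \left|{\omega}\right|}{4}}}{19683}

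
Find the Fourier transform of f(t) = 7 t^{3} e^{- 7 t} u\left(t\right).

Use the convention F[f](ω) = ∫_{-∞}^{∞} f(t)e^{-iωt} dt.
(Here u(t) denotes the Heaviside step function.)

F(ω) = \frac{42}{\left(i \omega + 7\right)^{4}}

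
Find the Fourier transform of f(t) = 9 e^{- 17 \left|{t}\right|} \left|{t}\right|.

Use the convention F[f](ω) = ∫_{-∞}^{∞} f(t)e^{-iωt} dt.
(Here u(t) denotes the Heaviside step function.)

F(ω) = \frac{18 \left(289 - \omega^{2}\right)}{\left(\omega^{2} + 289\right)^{2}}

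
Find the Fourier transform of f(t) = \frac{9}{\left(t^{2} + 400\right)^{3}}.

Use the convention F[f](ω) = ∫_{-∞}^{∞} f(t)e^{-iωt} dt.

F(ω) = \frac{9 \pi \left(400 \omega^{2} + 60 \left|{\omega}\right| + 3\right) e^{- 20 \left|{\omega}\right|}}{25600000}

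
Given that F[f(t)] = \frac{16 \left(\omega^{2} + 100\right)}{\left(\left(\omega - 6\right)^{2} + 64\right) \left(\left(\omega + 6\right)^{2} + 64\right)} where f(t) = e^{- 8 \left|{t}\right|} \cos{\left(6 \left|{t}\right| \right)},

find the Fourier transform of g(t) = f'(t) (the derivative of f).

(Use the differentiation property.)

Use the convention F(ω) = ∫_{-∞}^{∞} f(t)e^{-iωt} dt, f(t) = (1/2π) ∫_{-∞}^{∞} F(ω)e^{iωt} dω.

F[g](ω) = \frac{16 i \omega \left(\omega^{2} + 100\right)}{\omega^{4} + 56 \omega^{2} + 10000}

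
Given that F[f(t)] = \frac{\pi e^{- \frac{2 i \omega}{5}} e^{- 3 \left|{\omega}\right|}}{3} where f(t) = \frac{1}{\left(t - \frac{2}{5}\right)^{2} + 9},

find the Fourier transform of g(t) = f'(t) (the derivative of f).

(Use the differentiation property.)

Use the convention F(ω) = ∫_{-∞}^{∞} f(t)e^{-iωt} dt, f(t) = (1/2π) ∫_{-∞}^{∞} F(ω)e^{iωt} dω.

F[g](ω) = \frac{i \pi \omega e^{- \frac{2 i \omega}{5} - 3 \left|{\omega}\right|}}{3}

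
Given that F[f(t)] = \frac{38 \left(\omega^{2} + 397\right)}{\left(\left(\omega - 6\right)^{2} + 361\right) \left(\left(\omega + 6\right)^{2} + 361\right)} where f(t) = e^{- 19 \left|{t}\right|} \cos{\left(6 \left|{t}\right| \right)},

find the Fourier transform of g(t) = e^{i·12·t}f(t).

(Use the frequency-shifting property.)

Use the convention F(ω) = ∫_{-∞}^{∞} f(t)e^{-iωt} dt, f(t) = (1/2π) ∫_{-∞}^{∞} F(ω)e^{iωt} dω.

F[g](ω) = \frac{38 \left(\left(\omega - 12\right)^{2} + 397\right)}{\left(\left(\omega - 18\right)^{2} + 361\right) \left(\left(\omega - 6\right)^{2} + 361\right)}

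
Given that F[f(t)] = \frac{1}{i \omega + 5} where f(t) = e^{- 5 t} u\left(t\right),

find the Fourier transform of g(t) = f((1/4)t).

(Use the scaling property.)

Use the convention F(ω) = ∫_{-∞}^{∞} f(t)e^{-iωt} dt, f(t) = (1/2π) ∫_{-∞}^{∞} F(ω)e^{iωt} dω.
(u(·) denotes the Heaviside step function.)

F[g](ω) = \frac{4}{4 i \omega + 5}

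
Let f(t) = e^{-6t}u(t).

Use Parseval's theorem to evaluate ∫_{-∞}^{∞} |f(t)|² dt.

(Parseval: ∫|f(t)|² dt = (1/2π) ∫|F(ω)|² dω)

∫|f(t)|² dt = \frac{1}{12}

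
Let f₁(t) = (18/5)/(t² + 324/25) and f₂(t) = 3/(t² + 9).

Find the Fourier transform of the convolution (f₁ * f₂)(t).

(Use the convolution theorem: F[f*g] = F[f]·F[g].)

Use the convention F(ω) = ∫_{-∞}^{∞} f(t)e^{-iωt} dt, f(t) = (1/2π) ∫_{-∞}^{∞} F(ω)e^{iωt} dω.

F[f₁*f₂](ω) = \pi^{2} e^{- \frac{33 \left|{\omega}\right|}{5}}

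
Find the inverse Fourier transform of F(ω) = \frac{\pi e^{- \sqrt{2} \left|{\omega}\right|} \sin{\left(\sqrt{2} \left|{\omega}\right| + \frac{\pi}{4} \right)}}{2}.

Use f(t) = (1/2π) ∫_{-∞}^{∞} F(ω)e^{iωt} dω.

f(t) = \frac{4}{t^{4} + 16}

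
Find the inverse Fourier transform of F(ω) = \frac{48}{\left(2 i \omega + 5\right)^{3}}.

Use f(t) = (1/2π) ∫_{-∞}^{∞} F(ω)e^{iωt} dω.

f(t) = 3 t^{2} e^{- \frac{5 t}{2}} u\left(t\right)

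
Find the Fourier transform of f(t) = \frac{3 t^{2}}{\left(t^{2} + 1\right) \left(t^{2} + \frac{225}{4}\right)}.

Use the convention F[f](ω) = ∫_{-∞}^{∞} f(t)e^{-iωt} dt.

F(ω) = - \frac{12 \pi e^{- \left|{\omega}\right|}}{221} + \frac{90 \pi e^{- \frac{15 \left|{\omega}\right|}{2}}}{221}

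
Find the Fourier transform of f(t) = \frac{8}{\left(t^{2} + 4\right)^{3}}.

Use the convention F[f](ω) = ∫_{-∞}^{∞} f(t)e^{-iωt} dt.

F(ω) = \frac{\pi \left(4 \omega^{2} + 6 \left|{\omega}\right| + 3\right) e^{- 2 \left|{\omega}\right|}}{32}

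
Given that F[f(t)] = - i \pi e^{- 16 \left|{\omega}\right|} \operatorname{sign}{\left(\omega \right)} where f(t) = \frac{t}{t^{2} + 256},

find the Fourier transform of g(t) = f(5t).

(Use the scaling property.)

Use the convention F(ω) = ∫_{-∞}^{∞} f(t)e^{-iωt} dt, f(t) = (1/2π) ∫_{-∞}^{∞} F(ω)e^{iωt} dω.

F[g](ω) = - \frac{i \pi e^{- \frac{16 \left|{\omega}\right|}{5}} \operatorname{sign}{\left(\omega \right)}}{5}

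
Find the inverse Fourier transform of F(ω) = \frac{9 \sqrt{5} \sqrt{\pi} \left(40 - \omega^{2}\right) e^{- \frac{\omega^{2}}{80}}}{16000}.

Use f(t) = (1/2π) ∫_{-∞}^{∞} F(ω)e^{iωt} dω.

f(t) = 9 t^{2} e^{- 20 t^{2}}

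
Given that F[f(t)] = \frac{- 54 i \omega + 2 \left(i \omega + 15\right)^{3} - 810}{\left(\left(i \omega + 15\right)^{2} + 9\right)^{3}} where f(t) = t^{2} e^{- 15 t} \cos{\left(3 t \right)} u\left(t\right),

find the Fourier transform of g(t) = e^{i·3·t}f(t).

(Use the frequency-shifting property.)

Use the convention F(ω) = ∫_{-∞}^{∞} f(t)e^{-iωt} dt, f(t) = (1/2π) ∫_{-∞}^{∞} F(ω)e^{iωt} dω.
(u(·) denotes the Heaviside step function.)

F[g](ω) = \frac{2 \left(27 i \left(3 - \omega\right) + \left(i \left(\omega - 3\right) + 15\right)^{3} - 405\right)}{\left(\left(i \left(\omega - 3\right) + 15\right)^{2} + 9\right)^{3}}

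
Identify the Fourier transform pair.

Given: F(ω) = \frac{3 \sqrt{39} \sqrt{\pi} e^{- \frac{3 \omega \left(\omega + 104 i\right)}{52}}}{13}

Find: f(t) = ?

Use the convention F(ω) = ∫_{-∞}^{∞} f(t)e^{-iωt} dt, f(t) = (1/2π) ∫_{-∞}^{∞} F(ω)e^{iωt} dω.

f(t) = 3 e^{- \frac{13 \left(t - 6\right)^{2}}{3}}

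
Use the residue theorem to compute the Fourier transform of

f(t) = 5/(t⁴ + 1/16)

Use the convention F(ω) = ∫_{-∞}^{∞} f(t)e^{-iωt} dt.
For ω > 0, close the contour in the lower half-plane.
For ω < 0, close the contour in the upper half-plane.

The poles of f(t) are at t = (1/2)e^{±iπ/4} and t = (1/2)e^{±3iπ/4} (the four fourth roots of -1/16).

Let g(z) = f(z)e^{-iωz}; for large |z| the factor e^{-iωz} decays in the lower half-plane when ω > 0 and in the upper half-plane when ω < 0.

Case ω > 0 (lower half-plane, clockwise contour ⇒ F(ω) = -2πi·ΣRes):
  Res_{z = - \frac{\sqrt{2}}{4} - \frac{\sqrt{2} i}{4}} g(z) = \sqrt{2} \left(5 + 5 i\right) e^{\frac{\sqrt{2} \omega \left(-1 + i\right)}{4}}
  Res_{z = \frac{\sqrt{2}}{4} - \frac{\sqrt{2} i}{4}} g(z) = \sqrt{2} \left(-5 + 5 i\right) e^{- \frac{\sqrt{2} \omega \left(1 + i\right)}{4}}
  F(ω) = -2πi·ΣRes = 10 \sqrt{2} \pi \left(\left(1 - i\right) e^{\frac{\sqrt{2} i \omega}{2}} + 1 + i\right) e^{- \frac{\sqrt{2} \omega \left(1 + i\right)}{4}} = 40 \pi e^{- \frac{\sqrt{2} \omega}{4}} \sin{\left(\frac{\sqrt{2} \omega}{4} + \frac{\pi}{4} \right)}

Case ω < 0 (upper half-plane, counterclockwise contour ⇒ F(ω) = +2πi·ΣRes):
  Res_{z = \frac{\sqrt{2}}{4} + \frac{\sqrt{2} i}{4}} g(z) = \sqrt{2} \left(-5 - 5 i\right) e^{\frac{\sqrt{2} \omega \left(1 - i\right)}{4}}
  Res_{z = - \frac{\sqrt{2}}{4} + \frac{\sqrt{2} i}{4}} g(z) = \sqrt{2} \left(5 - 5 i\right) e^{\frac{\sqrt{2} \omega \left(1 + i\right)}{4}}
  F(ω) = 2πi·ΣRes = - 10 \sqrt{2} i \pi \left(\left(1 + i\right) e^{\frac{\sqrt{2} \omega \left(1 - i\right)}{4}} - \left(1 - i\right) e^{\frac{\sqrt{2} \omega \left(1 + i\right)}{4}}\right) = 40 \pi e^{\frac{\sqrt{2} \omega}{4}} \cos{\left(\frac{\sqrt{2} \omega}{4} + \frac{\pi}{4} \right)}

Both cases combine into a single formula in |ω|:

F(ω) = 40 \pi e^{- \frac{\sqrt{2} \left|{\omega}\right|}{4}} \sin{\left(\frac{\sqrt{2} \left|{\omega}\right|}{4} + \frac{\pi}{4} \right)}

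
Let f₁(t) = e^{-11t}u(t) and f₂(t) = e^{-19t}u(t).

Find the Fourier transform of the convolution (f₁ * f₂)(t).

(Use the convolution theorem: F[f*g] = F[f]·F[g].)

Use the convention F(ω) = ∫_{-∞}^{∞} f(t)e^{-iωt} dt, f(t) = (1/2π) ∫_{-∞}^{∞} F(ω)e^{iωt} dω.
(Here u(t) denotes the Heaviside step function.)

F[f₁*f₂](ω) = \frac{1}{\left(i \omega + 11\right) \left(i \omega + 19\right)}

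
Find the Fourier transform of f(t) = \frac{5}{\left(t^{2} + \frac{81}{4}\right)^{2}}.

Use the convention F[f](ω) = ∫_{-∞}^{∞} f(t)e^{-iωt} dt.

F(ω) = \frac{10 \pi \left(9 \left|{\omega}\right| + 2\right) e^{- \frac{9 \left|{\omega}\right|}{2}}}{729}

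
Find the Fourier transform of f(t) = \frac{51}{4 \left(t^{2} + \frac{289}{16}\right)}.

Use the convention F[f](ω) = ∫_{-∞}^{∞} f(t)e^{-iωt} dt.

F(ω) = 3 \pi e^{- \frac{17 \left|{\omega}\right|}{4}}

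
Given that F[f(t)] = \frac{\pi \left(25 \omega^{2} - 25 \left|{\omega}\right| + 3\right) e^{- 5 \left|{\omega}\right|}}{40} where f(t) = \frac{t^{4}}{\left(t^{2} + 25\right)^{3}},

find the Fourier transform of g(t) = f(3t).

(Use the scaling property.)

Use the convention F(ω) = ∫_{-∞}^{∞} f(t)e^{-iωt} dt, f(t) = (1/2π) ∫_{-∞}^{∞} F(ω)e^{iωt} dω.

F[g](ω) = \frac{\pi \left(25 \omega^{2} - 75 \left|{\omega}\right| + 27\right) e^{- \frac{5 \left|{\omega}\right|}{3}}}{1080}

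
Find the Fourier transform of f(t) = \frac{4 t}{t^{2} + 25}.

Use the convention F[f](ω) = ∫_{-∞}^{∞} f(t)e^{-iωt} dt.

F(ω) = - 4 i \pi e^{- 5 \left|{\omega}\right|} \operatorname{sign}{\left(\omega \right)}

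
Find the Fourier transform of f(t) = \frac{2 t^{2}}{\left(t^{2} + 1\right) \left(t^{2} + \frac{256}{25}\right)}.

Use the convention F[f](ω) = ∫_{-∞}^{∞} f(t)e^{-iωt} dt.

F(ω) = - \frac{50 \pi e^{- \left|{\omega}\right|}}{231} + \frac{160 \pi e^{- \frac{16 \left|{\omega}\right|}{5}}}{231}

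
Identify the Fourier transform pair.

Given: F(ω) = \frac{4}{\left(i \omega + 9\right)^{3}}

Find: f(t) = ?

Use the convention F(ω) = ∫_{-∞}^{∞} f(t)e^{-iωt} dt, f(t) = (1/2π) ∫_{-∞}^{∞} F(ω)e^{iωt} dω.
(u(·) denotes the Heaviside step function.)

f(t) = 2 t^{2} e^{- 9 t} u\left(t\right)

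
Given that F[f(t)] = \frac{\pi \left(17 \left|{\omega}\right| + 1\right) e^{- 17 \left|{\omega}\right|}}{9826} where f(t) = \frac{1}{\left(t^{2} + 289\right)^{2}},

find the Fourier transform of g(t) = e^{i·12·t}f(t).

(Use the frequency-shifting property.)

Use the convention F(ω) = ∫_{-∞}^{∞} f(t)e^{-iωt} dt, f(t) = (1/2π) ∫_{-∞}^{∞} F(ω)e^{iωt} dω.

F[g](ω) = \frac{\pi \left(17 \left|{\omega - 12}\right| + 1\right) e^{- 17 \left|{\omega - 12}\right|}}{9826}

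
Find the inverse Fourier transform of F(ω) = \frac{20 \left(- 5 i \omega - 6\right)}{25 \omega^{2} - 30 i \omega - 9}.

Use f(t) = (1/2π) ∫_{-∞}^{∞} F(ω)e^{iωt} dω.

f(t) = 4 \left(\frac{3 t}{5} + 1\right) e^{- \frac{3 t}{5}} u\left(t\right)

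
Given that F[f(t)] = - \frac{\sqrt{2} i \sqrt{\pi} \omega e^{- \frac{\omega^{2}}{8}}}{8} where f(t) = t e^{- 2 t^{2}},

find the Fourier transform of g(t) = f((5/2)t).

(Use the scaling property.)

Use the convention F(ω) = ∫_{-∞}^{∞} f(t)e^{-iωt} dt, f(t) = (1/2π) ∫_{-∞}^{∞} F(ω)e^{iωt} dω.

F[g](ω) = - \frac{\sqrt{2} i \sqrt{\pi} \omega e^{- \frac{\omega^{2}}{50}}}{50}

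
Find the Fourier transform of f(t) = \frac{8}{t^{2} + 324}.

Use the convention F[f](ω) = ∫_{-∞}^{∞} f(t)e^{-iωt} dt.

F(ω) = \frac{4 \pi e^{- 18 \left|{\omega}\right|}}{9}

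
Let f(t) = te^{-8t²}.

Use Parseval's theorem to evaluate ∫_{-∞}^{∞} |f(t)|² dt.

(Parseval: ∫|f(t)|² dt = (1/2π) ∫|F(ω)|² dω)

∫|f(t)|² dt = \frac{\sqrt{\pi}}{128}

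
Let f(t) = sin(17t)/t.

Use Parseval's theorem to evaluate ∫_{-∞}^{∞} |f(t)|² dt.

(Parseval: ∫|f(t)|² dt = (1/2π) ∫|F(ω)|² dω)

∫|f(t)|² dt = 17 \pi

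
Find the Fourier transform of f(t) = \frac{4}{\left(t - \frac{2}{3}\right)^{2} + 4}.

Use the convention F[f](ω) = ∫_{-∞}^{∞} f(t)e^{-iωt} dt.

F(ω) = 2 \pi e^{- \frac{2 i \omega}{3} - 2 \left|{\omega}\right|}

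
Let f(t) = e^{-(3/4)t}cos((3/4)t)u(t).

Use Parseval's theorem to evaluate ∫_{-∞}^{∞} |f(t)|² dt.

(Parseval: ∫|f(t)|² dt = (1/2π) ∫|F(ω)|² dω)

∫|f(t)|² dt = \frac{1}{2}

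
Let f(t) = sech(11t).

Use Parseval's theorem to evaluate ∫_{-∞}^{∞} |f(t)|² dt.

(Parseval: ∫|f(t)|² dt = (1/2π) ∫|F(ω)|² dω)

∫|f(t)|² dt = \frac{2}{11}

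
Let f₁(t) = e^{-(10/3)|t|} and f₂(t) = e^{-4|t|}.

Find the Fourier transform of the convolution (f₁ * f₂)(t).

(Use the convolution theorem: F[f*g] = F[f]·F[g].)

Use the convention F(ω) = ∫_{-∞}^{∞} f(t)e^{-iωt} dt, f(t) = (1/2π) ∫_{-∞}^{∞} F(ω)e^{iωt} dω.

F[f₁*f₂](ω) = \frac{480}{\left(\omega^{2} + 16\right) \left(9 \omega^{2} + 100\right)}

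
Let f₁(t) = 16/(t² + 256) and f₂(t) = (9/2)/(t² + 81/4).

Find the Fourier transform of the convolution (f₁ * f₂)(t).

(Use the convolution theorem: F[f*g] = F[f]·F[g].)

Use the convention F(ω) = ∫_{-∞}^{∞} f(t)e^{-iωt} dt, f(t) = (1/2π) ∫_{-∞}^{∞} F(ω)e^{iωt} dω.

F[f₁*f₂](ω) = \pi^{2} e^{- \frac{41 \left|{\omega}\right|}{2}}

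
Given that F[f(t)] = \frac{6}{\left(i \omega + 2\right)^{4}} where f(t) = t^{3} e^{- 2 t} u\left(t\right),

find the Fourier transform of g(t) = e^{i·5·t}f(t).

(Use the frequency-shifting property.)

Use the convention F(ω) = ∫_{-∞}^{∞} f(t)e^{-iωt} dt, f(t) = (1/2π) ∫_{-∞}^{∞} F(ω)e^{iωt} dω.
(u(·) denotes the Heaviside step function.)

F[g](ω) = \frac{6}{\left(i \left(\omega - 5\right) + 2\right)^{4}}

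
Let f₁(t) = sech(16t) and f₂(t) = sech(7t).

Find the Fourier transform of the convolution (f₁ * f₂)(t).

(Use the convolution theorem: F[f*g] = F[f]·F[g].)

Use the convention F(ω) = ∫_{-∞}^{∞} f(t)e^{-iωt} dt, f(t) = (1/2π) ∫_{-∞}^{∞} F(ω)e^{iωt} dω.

F[f₁*f₂](ω) = \frac{\pi^{2}}{112 \cosh{\left(\frac{\pi \omega}{32} \right)} \cosh{\left(\frac{\pi \omega}{14} \right)}}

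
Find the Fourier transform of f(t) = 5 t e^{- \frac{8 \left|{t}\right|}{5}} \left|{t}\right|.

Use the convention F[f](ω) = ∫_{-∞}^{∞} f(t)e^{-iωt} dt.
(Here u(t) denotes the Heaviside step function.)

F(ω) = \frac{12500 i \omega \left(25 \omega^{2} - 192\right)}{\left(25 \omega^{2} + 64\right)^{3}}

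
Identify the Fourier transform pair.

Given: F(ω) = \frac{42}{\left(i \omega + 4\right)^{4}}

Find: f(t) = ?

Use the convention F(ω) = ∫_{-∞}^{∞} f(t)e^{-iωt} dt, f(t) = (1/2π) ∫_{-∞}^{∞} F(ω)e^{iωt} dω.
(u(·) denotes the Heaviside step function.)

f(t) = 7 t^{3} e^{- 4 t} u\left(t\right)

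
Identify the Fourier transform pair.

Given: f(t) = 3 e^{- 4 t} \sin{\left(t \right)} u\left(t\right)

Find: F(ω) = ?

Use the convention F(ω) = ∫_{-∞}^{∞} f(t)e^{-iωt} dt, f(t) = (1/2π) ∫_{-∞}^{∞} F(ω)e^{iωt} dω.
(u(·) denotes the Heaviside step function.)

F(ω) = \frac{3}{\left(i \omega + 4\right)^{2} + 1}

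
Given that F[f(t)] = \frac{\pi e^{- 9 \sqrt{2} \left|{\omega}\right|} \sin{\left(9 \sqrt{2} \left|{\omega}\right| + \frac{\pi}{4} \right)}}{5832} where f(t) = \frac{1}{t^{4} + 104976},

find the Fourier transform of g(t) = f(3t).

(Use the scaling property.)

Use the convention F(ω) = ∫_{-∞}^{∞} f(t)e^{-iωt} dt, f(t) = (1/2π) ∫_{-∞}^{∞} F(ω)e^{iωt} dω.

F[g](ω) = \frac{\pi e^{- 3 \sqrt{2} \left|{\omega}\right|} \sin{\left(3 \sqrt{2} \left|{\omega}\right| + \frac{\pi}{4} \right)}}{17496}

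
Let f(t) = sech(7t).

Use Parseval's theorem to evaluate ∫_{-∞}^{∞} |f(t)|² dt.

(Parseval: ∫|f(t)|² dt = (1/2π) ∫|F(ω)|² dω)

∫|f(t)|² dt = \frac{2}{7}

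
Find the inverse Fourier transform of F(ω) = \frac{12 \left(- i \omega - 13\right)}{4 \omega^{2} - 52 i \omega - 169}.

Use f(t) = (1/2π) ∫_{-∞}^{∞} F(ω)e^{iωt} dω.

f(t) = 3 \left(\frac{13 t}{2} + 1\right) e^{- \frac{13 t}{2}} u\left(t\right)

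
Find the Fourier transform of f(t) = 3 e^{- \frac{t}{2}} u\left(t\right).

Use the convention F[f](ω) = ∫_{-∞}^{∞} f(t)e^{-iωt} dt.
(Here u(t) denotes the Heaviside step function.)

F(ω) = \frac{6}{2 i \omega + 1}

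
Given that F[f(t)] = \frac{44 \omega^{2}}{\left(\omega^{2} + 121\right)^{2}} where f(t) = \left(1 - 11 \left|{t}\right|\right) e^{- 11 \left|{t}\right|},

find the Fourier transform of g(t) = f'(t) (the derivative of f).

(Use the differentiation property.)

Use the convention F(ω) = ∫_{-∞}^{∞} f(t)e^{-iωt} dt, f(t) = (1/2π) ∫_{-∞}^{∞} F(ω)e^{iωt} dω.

F[g](ω) = \frac{44 i \omega^{3}}{\left(\omega^{2} + 121\right)^{2}}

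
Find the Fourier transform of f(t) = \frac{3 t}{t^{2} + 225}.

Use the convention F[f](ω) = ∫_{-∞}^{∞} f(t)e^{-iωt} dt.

F(ω) = - 3 i \pi e^{- 15 \left|{\omega}\right|} \operatorname{sign}{\left(\omega \right)}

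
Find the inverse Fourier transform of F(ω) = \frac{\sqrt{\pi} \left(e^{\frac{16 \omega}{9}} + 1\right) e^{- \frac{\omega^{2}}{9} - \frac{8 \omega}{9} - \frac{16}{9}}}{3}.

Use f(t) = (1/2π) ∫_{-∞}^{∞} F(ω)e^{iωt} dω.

f(t) = e^{- \frac{9 t^{2}}{4}} \cos{\left(4 t \right)}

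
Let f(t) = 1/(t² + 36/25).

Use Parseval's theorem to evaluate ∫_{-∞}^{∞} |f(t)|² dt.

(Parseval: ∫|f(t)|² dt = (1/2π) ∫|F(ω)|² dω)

∫|f(t)|² dt = \frac{125 \pi}{432}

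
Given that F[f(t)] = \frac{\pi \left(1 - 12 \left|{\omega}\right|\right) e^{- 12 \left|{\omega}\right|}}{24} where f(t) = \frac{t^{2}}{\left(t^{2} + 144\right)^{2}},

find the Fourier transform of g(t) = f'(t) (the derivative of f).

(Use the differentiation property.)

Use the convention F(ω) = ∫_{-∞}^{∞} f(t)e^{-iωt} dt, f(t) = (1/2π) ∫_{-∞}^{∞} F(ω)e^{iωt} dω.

F[g](ω) = \frac{i \pi \omega \left(1 - 12 \left|{\omega}\right|\right) e^{- 12 \left|{\omega}\right|}}{24}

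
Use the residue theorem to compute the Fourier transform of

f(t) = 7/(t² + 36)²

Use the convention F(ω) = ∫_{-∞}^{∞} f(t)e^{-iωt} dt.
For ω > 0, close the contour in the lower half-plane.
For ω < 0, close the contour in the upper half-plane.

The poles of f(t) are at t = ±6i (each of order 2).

Let g(z) = f(z)e^{-iωz}; for large |z| the factor e^{-iωz} decays in the lower half-plane when ω > 0 and in the upper half-plane when ω < 0.

Case ω > 0 (lower half-plane, clockwise contour ⇒ F(ω) = -2πi·ΣRes):
  Res_{z = - 6 i} g(z) = \frac{7 i \left(6 \omega + 1\right) e^{- 6 \omega}}{864} (pole of order 2)
  F(ω) = -2πi·ΣRes = \frac{7 \pi \left(6 \omega + 1\right) e^{- 6 \omega}}{432}

Case ω < 0 (upper half-plane, counterclockwise contour ⇒ F(ω) = +2πi·ΣRes):
  Res_{z = 6 i} g(z) = \frac{7 i \left(6 \omega - 1\right) e^{6 \omega}}{864} (pole of order 2)
  F(ω) = 2πi·ΣRes = \frac{7 \pi \left(1 - 6 \omega\right) e^{6 \omega}}{432}

Both cases combine into a single formula in |ω|:

F(ω) = \frac{7 \pi \left(6 \left|{\omega}\right| + 1\right) e^{- 6 \left|{\omega}\right|}}{432}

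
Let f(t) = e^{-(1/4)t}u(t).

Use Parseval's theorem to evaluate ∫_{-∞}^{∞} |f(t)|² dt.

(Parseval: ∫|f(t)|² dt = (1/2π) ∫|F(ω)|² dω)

∫|f(t)|² dt = 2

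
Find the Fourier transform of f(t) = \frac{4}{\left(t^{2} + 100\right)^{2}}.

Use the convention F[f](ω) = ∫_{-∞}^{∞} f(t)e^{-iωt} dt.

F(ω) = \frac{\pi \left(10 \left|{\omega}\right| + 1\right) e^{- 10 \left|{\omega}\right|}}{500}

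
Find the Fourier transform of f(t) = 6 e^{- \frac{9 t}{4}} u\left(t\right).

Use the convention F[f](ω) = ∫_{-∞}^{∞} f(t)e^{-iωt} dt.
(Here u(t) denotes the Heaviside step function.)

F(ω) = \frac{24}{4 i \omega + 9}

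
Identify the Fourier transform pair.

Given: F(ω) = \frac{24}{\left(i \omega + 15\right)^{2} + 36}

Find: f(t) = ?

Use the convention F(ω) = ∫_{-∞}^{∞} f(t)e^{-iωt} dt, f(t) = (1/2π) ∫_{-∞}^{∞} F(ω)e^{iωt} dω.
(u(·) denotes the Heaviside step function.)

f(t) = 4 e^{- 15 t} \sin{\left(6 t \right)} u\left(t\right)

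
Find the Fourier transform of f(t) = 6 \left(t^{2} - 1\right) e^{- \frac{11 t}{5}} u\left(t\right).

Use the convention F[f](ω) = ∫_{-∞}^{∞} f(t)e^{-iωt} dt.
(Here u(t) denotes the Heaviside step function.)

F(ω) = \frac{30 \left(250 i \omega - \left(5 i \omega + 11\right)^{3} + 550\right)}{\left(5 i \omega + 11\right)^{4}}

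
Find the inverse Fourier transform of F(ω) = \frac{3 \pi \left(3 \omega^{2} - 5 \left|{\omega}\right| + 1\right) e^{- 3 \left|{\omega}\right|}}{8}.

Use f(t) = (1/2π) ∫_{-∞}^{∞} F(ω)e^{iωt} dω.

f(t) = \frac{3 t^{4}}{\left(t^{2} + 9\right)^{3}}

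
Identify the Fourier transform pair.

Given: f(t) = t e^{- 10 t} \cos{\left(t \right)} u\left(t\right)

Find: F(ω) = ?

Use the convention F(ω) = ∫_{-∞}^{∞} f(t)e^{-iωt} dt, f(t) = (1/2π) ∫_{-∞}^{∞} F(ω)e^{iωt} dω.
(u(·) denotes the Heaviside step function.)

F(ω) = \frac{\left(i \omega + 10\right)^{2} - 1}{\left(\left(i \omega + 10\right)^{2} + 1\right)^{2}}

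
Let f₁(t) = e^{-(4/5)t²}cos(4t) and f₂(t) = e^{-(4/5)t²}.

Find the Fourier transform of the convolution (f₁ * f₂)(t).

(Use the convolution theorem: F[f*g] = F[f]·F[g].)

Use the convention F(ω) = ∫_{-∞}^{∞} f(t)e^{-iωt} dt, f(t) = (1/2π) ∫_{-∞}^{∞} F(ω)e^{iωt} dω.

F[f₁*f₂](ω) = \frac{5 \pi \left(e^{5 \omega} + 1\right) e^{- \frac{5 \omega^{2}}{8} - \frac{5 \omega}{2} - 5}}{8}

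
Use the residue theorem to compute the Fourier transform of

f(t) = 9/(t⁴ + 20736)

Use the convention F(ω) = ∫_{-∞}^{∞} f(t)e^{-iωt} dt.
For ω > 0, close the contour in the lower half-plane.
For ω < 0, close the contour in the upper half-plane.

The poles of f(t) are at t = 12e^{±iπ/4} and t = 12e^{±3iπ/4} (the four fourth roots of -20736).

Let g(z) = f(z)e^{-iωz}; for large |z| the factor e^{-iωz} decays in the lower half-plane when ω > 0 and in the upper half-plane when ω < 0.

Case ω > 0 (lower half-plane, clockwise contour ⇒ F(ω) = -2πi·ΣRes):
  Res_{z = - 6 \sqrt{2} - 6 \sqrt{2} i} g(z) = \frac{\sqrt{2} i \left(1 - i\right) e^{6 \sqrt{2} \omega \left(-1 + i\right)}}{1536}
  Res_{z = 6 \sqrt{2} - 6 \sqrt{2} i} g(z) = \frac{\sqrt{2} i \left(1 + i\right) e^{- 6 \sqrt{2} \omega \left(1 + i\right)}}{1536}
  F(ω) = -2πi·ΣRes = \frac{\sqrt{2} \pi \left(1 - i\right) \left(e^{12 \sqrt{2} i \omega} + i\right) e^{- 6 \sqrt{2} \omega \left(1 + i\right)}}{768} = \frac{\pi e^{- 6 \sqrt{2} \omega} \sin{\left(6 \sqrt{2} \omega + \frac{\pi}{4} \right)}}{192}

Case ω < 0 (upper half-plane, counterclockwise contour ⇒ F(ω) = +2πi·ΣRes):
  Res_{z = 6 \sqrt{2} + 6 \sqrt{2} i} g(z) = \frac{\sqrt{2} i \left(-1 + i\right) e^{6 \sqrt{2} \omega \left(1 - i\right)}}{1536}
  Res_{z = - 6 \sqrt{2} + 6 \sqrt{2} i} g(z) = \frac{\sqrt{2} \left(1 - i\right) e^{6 \sqrt{2} \omega \left(1 + i\right)}}{1536}
  F(ω) = 2πi·ΣRes = - \frac{\sqrt{2} i \pi \left(i \left(1 - i\right) e^{6 \sqrt{2} \omega \left(1 - i\right)} - \left(1 - i\right) e^{6 \sqrt{2} \omega \left(1 + i\right)}\right)}{768} = \frac{\pi e^{6 \sqrt{2} \omega} \cos{\left(6 \sqrt{2} \omega + \frac{\pi}{4} \right)}}{192}

Both cases combine into a single formula in |ω|:

F(ω) = \frac{\pi e^{- 6 \sqrt{2} \left|{\omega}\right|} \sin{\left(6 \sqrt{2} \left|{\omega}\right| + \frac{\pi}{4} \right)}}{192}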